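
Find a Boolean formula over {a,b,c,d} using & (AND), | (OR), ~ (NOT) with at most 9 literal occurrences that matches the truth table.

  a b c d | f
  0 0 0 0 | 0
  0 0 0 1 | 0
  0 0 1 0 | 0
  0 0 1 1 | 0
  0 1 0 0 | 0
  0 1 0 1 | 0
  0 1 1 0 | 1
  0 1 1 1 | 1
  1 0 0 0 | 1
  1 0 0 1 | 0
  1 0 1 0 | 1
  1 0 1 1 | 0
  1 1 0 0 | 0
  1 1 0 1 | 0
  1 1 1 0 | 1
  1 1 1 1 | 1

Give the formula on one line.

  ~d = 1010101010101010
  (~d & a) = 0000000010101010
  (b | (~d & a)) = 0000111110101111
  ~b = 1111000011110000
  (a & ~b) = 0000000011110000
  (c | (a & ~b)) = 0011001111110011
  ((b | (~d & a)) & (c | (a & ~b))) = 0000001110100011

((b | (~d & a)) & (c | (a & ~b)))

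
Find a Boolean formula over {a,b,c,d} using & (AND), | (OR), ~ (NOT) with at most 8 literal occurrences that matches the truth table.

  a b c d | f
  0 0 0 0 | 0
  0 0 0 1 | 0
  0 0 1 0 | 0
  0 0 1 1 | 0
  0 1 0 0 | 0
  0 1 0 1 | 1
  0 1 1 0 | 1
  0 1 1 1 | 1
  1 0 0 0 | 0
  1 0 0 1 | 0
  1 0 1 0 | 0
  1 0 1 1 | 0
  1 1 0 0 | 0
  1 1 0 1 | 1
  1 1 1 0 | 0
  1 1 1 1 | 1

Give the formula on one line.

(((~a | d) & b) & ((b & d) | ((c & ~d) & b)))

  ~a = 1111111100000000
  (~a | d) = 1111111101010101
  ((~a | d) & b) = 0000111100000101
  (b & d) = 0000010100000101
  ~d = 1010101010101010
  (c & ~d) = 0010001000100010
  ((c & ~d) & b) = 0000001000000010
  ((b & d) | ((c & ~d) & b)) = 0000011100000111
  (((~a | d) & b) & ((b & d) | ((c & ~d) & b))) = 0000011100000101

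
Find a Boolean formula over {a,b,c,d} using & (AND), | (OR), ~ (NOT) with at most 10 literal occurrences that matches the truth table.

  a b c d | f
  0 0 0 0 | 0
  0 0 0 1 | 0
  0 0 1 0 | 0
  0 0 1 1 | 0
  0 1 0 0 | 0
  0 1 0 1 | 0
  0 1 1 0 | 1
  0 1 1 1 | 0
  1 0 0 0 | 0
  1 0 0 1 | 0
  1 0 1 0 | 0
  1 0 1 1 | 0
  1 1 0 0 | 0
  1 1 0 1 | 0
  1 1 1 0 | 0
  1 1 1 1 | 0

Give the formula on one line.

(((c & ~a) & (~d | b)) & (((~c & b) & ~a) | (b & ~d)))

  ~a = 1111111100000000
  (c & ~a) = 0011001100000000
  ~d = 1010101010101010
  (~d | b) = 1010111110101111
  ((c & ~a) & (~d | b)) = 0010001100000000
  ~c = 1100110011001100
  (~c & b) = 0000110000001100
  ((~c & b) & ~a) = 0000110000000000
  (b & ~d) = 0000101000001010
  (((~c & b) & ~a) | (b & ~d)) = 0000111000001010
  (((c & ~a) & (~d | b)) & (((~c & b) & ~a) | (b & ~d))) = 0000001000000000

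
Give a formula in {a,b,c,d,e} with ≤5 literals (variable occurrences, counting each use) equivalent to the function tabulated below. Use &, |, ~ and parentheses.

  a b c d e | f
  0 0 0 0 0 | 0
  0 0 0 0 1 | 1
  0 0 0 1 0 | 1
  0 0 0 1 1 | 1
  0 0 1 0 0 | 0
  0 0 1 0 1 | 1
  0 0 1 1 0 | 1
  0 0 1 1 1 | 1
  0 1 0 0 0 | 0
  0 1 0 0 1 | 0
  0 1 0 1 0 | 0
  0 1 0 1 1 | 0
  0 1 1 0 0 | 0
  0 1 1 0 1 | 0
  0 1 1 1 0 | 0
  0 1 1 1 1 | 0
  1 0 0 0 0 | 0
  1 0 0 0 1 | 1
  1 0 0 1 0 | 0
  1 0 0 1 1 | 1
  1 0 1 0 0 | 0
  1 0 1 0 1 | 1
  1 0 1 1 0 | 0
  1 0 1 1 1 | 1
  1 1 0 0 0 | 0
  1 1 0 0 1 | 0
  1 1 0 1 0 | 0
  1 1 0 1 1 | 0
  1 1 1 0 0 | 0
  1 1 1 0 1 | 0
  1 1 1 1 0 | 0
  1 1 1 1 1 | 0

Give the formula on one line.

(((~a & d) | e) & ~b)

  ~a = 11111111111111110000000000000000
  (~a & d) = 00110011001100110000000000000000
  ((~a & d) | e) = 01110111011101110101010101010101
  ~b = 11111111000000001111111100000000
  (((~a & d) | e) & ~b) = 01110111000000000101010100000000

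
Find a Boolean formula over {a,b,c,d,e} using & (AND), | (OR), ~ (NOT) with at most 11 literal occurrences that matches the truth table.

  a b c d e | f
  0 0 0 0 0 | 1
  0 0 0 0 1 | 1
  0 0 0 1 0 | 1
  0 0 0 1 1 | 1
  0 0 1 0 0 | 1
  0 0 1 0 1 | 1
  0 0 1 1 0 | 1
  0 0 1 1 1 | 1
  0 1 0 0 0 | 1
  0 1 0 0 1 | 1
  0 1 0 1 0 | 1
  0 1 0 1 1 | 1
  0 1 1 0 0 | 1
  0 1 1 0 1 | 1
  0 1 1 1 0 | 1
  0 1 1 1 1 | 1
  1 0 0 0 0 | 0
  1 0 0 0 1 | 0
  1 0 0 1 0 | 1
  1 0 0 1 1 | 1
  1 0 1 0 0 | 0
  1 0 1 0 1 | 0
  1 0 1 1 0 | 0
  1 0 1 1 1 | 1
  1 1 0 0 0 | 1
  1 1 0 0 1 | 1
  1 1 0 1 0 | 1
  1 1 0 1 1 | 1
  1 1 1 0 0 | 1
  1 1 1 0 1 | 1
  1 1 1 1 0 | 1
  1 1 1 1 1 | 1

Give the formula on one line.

((((e | (~c & d)) & (d | (a & ~e))) & a) | (b | ~a))

  ~c = 11110000111100001111000011110000
  (~c & d) = 00110000001100000011000000110000
  (e | (~c & d)) = 01110101011101010111010101110101
  ~e = 10101010101010101010101010101010
  (a & ~e) = 00000000000000001010101010101010
  (d | (a & ~e)) = 00110011001100111011101110111011
  ((e | (~c & d)) & (d | (a & ~e))) = 00110001001100010011000100110001
  (((e | (~c & d)) & (d | (a & ~e))) & a) = 00000000000000000011000100110001
  ~a = 11111111111111110000000000000000
  (b | ~a) = 11111111111111110000000011111111
  ((((e | (~c & d)) & (d | (a & ~e))) & a) | (b | ~a)) = 11111111111111110011000111111111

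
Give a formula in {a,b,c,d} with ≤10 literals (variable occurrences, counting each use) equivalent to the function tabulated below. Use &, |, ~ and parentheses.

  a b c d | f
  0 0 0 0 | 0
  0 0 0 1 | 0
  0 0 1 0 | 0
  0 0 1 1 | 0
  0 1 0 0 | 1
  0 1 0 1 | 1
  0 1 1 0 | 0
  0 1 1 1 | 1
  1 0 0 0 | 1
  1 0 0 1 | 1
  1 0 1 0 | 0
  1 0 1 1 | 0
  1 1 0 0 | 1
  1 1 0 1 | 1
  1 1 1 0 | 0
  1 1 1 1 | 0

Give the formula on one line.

(((c | a) | (b & ~c)) & (((d & b) & ~a) | ~c))

  (c | a) = 0011001111111111
  ~c = 1100110011001100
  (b & ~c) = 0000110000001100
  ((c | a) | (b & ~c)) = 0011111111111111
  (d & b) = 0000010100000101
  ~a = 1111111100000000
  ((d & b) & ~a) = 0000010100000000
  (((d & b) & ~a) | ~c) = 1100110111001100
  (((c | a) | (b & ~c)) & (((d & b) & ~a) | ~c)) = 0000110111001100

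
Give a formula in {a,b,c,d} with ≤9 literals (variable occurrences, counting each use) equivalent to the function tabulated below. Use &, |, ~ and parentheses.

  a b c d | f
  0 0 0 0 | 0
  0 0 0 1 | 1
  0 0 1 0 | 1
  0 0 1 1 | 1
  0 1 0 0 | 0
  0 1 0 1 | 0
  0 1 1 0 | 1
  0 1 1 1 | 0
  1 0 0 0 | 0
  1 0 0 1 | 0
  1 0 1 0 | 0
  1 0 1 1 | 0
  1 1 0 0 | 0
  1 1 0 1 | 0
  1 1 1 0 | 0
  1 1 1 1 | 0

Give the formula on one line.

  ~a = 1111111100000000
  (d | c) = 0111011101110111
  ~d = 1010101010101010
  ~b = 1111000011110000
  (~d | ~b) = 1111101011111010
  ((~d | ~b) | a) = 1111101011111111
  ((d | c) & ((~d | ~b) | a)) = 0111001001110111
  (~a & ((d | c) & ((~d | ~b) | a))) = 0111001000000000

(~a & ((d | c) & ((~d | ~b) | a)))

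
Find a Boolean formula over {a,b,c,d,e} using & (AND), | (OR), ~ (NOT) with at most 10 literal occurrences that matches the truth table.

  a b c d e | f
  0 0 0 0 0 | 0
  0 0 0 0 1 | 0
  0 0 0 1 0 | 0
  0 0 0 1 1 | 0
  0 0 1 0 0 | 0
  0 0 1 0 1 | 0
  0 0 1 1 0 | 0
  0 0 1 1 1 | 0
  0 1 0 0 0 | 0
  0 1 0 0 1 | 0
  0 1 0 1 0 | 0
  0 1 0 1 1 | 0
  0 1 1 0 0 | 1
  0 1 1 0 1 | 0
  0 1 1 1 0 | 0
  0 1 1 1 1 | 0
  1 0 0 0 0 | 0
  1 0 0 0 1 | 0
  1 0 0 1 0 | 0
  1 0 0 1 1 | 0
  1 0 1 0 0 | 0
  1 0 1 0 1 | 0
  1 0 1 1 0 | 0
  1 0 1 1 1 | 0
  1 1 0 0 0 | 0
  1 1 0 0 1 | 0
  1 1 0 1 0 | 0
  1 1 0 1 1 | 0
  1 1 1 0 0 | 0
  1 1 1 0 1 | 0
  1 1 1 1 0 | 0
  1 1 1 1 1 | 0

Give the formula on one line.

((~e & (b & (c & ~d))) & (e | ((~a & c) & ~d)))

  ~e = 10101010101010101010101010101010
  ~d = 11001100110011001100110011001100
  (c & ~d) = 00001100000011000000110000001100
  (b & (c & ~d)) = 00000000000011000000000000001100
  (~e & (b & (c & ~d))) = 00000000000010000000000000001000
  ~a = 11111111111111110000000000000000
  (~a & c) = 00001111000011110000000000000000
  ((~a & c) & ~d) = 00001100000011000000000000000000
  (e | ((~a & c) & ~d)) = 01011101010111010101010101010101
  ((~e & (b & (c & ~d))) & (e | ((~a & c) & ~d))) = 00000000000010000000000000000000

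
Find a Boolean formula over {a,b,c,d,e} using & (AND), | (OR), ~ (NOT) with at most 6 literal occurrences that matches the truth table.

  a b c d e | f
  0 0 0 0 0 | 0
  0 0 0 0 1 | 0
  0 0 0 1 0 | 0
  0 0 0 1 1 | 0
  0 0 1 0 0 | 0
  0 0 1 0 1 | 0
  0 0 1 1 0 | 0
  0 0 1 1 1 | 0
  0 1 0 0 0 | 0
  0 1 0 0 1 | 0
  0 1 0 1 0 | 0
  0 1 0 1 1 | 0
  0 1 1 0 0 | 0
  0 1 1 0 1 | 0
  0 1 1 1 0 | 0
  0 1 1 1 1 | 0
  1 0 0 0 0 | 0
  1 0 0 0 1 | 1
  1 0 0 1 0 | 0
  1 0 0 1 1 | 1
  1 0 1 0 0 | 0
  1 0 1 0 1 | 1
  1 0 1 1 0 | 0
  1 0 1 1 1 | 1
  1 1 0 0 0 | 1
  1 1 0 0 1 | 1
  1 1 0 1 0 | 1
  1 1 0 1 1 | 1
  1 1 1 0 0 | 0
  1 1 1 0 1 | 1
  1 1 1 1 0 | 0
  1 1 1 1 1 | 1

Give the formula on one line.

(a & (e | (~c & b)))

  ~c = 11110000111100001111000011110000
  (~c & b) = 00000000111100000000000011110000
  (e | (~c & b)) = 01010101111101010101010111110101
  (a & (e | (~c & b))) = 00000000000000000101010111110101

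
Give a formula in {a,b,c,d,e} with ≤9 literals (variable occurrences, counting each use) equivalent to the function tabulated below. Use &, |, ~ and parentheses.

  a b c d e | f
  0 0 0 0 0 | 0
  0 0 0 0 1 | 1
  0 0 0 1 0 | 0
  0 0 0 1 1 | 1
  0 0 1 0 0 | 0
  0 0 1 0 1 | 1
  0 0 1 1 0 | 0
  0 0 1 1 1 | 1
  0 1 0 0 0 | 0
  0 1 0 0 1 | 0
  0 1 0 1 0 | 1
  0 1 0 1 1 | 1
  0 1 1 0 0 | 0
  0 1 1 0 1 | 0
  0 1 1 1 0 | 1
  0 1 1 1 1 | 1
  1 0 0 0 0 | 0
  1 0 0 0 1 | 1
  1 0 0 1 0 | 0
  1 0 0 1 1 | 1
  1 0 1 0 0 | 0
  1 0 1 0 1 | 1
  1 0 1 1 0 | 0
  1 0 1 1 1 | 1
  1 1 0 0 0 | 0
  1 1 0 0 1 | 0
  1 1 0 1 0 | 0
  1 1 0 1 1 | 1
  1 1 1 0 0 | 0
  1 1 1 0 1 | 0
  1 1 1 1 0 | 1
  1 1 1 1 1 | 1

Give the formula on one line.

  ~a = 11111111111111110000000000000000
  ~d = 11001100110011001100110011001100
  (~a | ~d) = 11111111111111111100110011001100
  (c | (~a | ~d)) = 11111111111111111100111111001111
  (d & b) = 00000000001100110000000000110011
  ((c | (~a | ~d)) & (d & b)) = 00000000001100110000000000000011
  ~b = 11111111000000001111111100000000
  (~b | d) = 11111111001100111111111100110011
  ((~b | d) & e) = 01010101000100010101010100010001
  (((c | (~a | ~d)) & (d & b)) | ((~b | d) & e)) = 01010101001100110101010100010011

(((c | (~a | ~d)) & (d & b)) | ((~b | d) & e))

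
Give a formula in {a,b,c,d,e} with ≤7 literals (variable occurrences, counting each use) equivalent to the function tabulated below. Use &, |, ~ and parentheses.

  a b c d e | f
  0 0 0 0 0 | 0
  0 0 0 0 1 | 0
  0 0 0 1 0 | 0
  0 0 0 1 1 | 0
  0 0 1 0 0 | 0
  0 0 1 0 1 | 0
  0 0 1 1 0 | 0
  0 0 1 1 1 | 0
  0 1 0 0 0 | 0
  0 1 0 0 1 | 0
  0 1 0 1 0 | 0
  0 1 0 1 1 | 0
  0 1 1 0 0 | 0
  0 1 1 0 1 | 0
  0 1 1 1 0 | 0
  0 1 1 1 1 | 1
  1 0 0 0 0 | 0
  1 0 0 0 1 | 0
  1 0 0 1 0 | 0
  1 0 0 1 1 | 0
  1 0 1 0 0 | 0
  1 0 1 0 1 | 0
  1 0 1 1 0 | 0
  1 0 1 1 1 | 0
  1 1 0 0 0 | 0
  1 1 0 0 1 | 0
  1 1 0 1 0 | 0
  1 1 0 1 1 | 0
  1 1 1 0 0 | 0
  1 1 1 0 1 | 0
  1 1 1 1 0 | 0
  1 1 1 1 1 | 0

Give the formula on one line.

(((~d | c) & d) & ((e & ~a) & b))

  ~d = 11001100110011001100110011001100
  (~d | c) = 11001111110011111100111111001111
  ((~d | c) & d) = 00000011000000110000001100000011
  ~a = 11111111111111110000000000000000
  (e & ~a) = 01010101010101010000000000000000
  ((e & ~a) & b) = 00000000010101010000000000000000
  (((~d | c) & d) & ((e & ~a) & b)) = 00000000000000010000000000000000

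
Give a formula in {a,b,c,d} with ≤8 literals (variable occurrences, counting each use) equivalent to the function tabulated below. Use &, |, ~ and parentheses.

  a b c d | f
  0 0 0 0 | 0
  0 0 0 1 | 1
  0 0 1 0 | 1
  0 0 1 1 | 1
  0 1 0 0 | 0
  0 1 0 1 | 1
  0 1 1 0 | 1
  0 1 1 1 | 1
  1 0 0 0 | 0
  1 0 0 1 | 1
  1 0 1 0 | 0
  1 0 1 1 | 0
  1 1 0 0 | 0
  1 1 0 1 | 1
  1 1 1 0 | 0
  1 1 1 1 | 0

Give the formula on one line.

  (d | c) = 0111011101110111
  ~c = 1100110011001100
  ((d | c) & ~c) = 0100010001000100
  ~a = 1111111100000000
  (c & ~a) = 0011001100000000
  (((d | c) & ~c) | (c & ~a)) = 0111011101000100

(((d | c) & ~c) | (c & ~a))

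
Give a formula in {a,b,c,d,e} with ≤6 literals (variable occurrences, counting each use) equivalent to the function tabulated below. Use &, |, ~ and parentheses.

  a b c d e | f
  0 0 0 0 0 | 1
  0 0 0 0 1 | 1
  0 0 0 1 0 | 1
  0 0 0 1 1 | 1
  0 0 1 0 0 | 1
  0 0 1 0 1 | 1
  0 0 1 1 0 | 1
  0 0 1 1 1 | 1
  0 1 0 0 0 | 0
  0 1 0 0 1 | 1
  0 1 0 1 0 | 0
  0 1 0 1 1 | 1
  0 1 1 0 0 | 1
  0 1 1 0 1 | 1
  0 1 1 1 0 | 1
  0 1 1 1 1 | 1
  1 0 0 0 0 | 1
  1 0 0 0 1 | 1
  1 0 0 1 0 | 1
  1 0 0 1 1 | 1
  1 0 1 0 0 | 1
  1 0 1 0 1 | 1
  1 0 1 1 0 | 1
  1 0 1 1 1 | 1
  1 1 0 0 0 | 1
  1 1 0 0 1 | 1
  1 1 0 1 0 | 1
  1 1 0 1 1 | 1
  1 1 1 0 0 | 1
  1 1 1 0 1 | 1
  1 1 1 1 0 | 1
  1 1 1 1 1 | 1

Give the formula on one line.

((c | e) | (~b | ((~c | b) & a)))

  (c | e) = 01011111010111110101111101011111
  ~b = 11111111000000001111111100000000
  ~c = 11110000111100001111000011110000
  (~c | b) = 11110000111111111111000011111111
  ((~c | b) & a) = 00000000000000001111000011111111
  (~b | ((~c | b) & a)) = 11111111000000001111111111111111
  ((c | e) | (~b | ((~c | b) & a))) = 11111111010111111111111111111111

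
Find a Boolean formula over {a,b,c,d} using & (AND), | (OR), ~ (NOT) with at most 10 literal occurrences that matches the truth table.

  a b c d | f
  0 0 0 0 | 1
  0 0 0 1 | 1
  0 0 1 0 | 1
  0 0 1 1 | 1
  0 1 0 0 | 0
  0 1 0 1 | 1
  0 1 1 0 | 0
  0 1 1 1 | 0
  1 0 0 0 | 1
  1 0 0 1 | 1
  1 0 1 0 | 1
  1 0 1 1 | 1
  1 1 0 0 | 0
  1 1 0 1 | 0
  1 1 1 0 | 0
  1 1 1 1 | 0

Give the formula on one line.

((c & ~b) | ((a & ~b) | ((d | ~b) & (~a & ~c))))

  ~b = 1111000011110000
  (c & ~b) = 0011000000110000
  (a & ~b) = 0000000011110000
  (d | ~b) = 1111010111110101
  ~a = 1111111100000000
  ~c = 1100110011001100
  (~a & ~c) = 1100110000000000
  ((d | ~b) & (~a & ~c)) = 1100010000000000
  ((a & ~b) | ((d | ~b) & (~a & ~c))) = 1100010011110000
  ((c & ~b) | ((a & ~b) | ((d | ~b) & (~a & ~c)))) = 1111010011110000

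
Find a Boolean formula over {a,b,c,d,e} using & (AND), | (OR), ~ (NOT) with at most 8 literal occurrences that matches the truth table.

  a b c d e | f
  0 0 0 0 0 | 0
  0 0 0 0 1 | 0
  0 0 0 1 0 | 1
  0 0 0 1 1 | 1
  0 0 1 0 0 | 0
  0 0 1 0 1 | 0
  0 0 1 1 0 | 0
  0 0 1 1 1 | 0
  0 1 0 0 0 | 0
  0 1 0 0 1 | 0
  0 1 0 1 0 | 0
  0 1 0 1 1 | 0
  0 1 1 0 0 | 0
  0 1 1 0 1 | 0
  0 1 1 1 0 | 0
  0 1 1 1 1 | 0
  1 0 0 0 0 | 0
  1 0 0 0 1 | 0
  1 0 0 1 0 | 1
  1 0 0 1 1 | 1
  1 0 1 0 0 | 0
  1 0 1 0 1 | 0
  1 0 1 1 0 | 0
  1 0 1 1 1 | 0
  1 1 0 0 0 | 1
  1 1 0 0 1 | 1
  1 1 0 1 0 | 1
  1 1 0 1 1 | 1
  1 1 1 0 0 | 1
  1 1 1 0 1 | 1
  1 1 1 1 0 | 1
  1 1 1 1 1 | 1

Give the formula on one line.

  ~c = 11110000111100001111000011110000
  ~b = 11111111000000001111111100000000
  (~c & ~b) = 11110000000000001111000000000000
  ((~c & ~b) & d) = 00110000000000000011000000000000
  (a & b) = 00000000000000000000000011111111
  (((~c & ~b) & d) | (a & b)) = 00110000000000000011000011111111

(((~c & ~b) & d) | (a & b))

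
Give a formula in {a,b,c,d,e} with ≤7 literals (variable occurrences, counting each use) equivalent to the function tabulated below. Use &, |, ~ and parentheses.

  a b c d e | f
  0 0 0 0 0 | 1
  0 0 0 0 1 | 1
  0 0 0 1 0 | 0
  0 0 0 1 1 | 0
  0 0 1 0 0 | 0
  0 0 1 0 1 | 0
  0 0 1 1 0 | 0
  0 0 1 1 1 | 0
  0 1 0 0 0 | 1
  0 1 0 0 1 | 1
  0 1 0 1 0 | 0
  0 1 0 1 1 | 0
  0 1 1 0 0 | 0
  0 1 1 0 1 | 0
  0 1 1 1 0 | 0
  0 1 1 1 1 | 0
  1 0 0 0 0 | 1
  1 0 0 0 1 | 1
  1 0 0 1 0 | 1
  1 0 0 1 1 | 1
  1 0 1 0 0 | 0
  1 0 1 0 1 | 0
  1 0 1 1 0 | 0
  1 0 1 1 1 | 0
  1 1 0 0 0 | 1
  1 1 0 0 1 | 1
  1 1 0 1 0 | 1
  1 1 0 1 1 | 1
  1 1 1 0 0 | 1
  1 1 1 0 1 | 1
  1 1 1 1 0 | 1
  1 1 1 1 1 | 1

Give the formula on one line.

((~c & (a | ~d)) | (b & a))

  ~c = 11110000111100001111000011110000
  ~d = 11001100110011001100110011001100
  (a | ~d) = 11001100110011001111111111111111
  (~c & (a | ~d)) = 11000000110000001111000011110000
  (b & a) = 00000000000000000000000011111111
  ((~c & (a | ~d)) | (b & a)) = 11000000110000001111000011111111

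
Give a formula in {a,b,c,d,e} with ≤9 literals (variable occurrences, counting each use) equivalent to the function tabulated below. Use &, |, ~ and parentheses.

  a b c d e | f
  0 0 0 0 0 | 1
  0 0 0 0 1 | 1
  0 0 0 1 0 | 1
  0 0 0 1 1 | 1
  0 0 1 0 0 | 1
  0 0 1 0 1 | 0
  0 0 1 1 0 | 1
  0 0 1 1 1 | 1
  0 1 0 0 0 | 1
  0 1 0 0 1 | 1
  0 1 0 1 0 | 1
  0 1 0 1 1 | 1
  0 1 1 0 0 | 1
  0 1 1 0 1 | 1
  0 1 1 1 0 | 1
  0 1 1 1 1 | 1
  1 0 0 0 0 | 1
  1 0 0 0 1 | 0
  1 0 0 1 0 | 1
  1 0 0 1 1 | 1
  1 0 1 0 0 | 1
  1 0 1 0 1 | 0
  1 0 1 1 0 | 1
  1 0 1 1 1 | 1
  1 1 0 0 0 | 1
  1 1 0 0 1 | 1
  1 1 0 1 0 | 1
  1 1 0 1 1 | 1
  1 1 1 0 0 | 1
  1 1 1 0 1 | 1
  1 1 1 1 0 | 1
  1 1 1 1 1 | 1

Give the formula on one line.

(((b | d) & e) | ((~e | (~a & (a | ~c))) | b))

  (b | d) = 00110011111111110011001111111111
  ((b | d) & e) = 00010001010101010001000101010101
  ~e = 10101010101010101010101010101010
  ~a = 11111111111111110000000000000000
  ~c = 11110000111100001111000011110000
  (a | ~c) = 11110000111100001111111111111111
  (~a & (a | ~c)) = 11110000111100000000000000000000
  (~e | (~a & (a | ~c))) = 11111010111110101010101010101010
  ((~e | (~a & (a | ~c))) | b) = 11111010111111111010101011111111
  (((b | d) & e) | ((~e | (~a & (a | ~c))) | b)) = 11111011111111111011101111111111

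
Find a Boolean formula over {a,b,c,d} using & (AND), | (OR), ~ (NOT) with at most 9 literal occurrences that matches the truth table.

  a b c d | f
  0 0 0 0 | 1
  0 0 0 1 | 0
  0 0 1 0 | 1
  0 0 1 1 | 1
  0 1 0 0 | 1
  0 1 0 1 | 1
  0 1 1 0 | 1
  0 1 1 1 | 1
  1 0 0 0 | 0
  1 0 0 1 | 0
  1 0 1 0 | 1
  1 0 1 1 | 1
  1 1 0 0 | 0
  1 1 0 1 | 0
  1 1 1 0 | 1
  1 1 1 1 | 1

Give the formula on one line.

(c | (((b & d) | (~d & ~a)) & (~a | c)))

  (b & d) = 0000010100000101
  ~d = 1010101010101010
  ~a = 1111111100000000
  (~d & ~a) = 1010101000000000
  ((b & d) | (~d & ~a)) = 1010111100000101
  (~a | c) = 1111111100110011
  (((b & d) | (~d & ~a)) & (~a | c)) = 1010111100000001
  (c | (((b & d) | (~d & ~a)) & (~a | c))) = 1011111100110011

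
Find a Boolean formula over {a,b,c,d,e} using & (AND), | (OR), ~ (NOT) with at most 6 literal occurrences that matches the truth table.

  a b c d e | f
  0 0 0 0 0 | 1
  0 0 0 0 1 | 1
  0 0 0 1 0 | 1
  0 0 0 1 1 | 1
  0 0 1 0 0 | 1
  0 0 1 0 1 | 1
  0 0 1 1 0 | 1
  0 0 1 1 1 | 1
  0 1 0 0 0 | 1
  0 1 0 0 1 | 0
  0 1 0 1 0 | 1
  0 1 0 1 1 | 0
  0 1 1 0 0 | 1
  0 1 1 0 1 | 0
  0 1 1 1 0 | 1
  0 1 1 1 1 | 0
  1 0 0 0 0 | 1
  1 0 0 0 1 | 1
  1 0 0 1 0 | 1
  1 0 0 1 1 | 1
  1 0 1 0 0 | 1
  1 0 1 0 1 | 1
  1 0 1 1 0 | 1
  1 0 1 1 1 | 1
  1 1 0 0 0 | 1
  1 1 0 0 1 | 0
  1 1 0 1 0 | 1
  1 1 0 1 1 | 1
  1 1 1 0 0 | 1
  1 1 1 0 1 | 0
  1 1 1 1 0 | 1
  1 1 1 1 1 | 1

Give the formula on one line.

  ~e = 10101010101010101010101010101010
  (a | ~e) = 10101010101010101111111111111111
  (d & (a | ~e)) = 00100010001000100011001100110011
  (~e | (d & (a | ~e))) = 10101010101010101011101110111011
  ~b = 11111111000000001111111100000000
  ((~e | (d & (a | ~e))) | ~b) = 11111111101010101111111110111011

((~e | (d & (a | ~e))) | ~b)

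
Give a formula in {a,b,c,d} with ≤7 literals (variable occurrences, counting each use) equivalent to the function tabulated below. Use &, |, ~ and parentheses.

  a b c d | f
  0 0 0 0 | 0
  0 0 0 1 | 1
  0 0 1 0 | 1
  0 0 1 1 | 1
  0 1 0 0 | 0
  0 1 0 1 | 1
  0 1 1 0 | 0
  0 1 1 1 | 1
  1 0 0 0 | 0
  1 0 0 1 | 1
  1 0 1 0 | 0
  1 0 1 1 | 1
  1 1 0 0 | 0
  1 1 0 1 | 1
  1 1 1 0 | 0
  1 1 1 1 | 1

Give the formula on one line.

  ~a = 1111111100000000
  ~b = 1111000011110000
  ~c = 1100110011001100
  (~b | ~c) = 1111110011111100
  (c & (~b | ~c)) = 0011000000110000
  (~a & (c & (~b | ~c))) = 0011000000000000
  (d | (~a & (c & (~b | ~c)))) = 0111010101010101

(d | (~a & (c & (~b | ~c))))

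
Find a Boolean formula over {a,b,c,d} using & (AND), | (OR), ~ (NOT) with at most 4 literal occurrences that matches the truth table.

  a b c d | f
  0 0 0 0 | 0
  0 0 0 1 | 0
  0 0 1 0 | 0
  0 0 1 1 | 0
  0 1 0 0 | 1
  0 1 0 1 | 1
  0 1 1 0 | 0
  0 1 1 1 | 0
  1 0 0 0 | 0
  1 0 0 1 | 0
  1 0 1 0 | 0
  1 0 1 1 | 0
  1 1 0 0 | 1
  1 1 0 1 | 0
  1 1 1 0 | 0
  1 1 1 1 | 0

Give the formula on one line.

(((~d | ~a) & ~c) & b)

  ~d = 1010101010101010
  ~a = 1111111100000000
  (~d | ~a) = 1111111110101010
  ~c = 1100110011001100
  ((~d | ~a) & ~c) = 1100110010001000
  (((~d | ~a) & ~c) & b) = 0000110000001000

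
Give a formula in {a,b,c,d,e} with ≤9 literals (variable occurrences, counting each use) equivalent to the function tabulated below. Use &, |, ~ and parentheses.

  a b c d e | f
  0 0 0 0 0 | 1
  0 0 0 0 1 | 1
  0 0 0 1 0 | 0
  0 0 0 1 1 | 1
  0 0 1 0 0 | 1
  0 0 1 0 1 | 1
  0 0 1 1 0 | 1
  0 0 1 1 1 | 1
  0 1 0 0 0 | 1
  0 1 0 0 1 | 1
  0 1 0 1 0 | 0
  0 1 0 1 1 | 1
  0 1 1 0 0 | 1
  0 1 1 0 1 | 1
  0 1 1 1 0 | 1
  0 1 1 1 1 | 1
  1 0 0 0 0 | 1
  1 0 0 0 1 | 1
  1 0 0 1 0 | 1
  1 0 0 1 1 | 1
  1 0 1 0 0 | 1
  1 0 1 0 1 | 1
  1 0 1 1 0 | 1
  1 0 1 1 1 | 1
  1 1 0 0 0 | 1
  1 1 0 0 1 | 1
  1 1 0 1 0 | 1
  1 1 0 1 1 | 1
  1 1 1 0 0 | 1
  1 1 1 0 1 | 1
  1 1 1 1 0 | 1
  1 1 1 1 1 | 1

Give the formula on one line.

(((~e | (~a | ~b)) & (~d | c)) | (e | a))

  ~e = 10101010101010101010101010101010
  ~a = 11111111111111110000000000000000
  ~b = 11111111000000001111111100000000
  (~a | ~b) = 11111111111111111111111100000000
  (~e | (~a | ~b)) = 11111111111111111111111110101010
  ~d = 11001100110011001100110011001100
  (~d | c) = 11001111110011111100111111001111
  ((~e | (~a | ~b)) & (~d | c)) = 11001111110011111100111110001010
  (e | a) = 01010101010101011111111111111111
  (((~e | (~a | ~b)) & (~d | c)) | (e | a)) = 11011111110111111111111111111111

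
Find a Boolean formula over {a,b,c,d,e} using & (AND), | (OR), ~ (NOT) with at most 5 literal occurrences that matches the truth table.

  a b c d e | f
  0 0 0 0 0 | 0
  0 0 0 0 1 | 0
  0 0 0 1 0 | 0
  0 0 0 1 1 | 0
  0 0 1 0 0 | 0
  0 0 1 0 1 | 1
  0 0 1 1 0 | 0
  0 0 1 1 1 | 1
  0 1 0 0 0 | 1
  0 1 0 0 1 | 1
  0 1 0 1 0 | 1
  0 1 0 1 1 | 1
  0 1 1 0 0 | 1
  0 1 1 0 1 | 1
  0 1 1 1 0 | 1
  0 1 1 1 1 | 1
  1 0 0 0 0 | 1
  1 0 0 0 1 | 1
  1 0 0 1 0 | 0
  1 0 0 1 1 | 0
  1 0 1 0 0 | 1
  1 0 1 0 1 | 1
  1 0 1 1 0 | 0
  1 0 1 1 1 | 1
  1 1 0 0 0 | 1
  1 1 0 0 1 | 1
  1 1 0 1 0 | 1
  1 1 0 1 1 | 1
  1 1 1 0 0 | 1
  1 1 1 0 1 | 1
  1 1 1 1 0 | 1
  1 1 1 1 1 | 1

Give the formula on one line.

  ~d = 11001100110011001100110011001100
  (a & ~d) = 00000000000000001100110011001100
  ((a & ~d) | b) = 00000000111111111100110011111111
  (c & e) = 00000101000001010000010100000101
  (((a & ~d) | b) | (c & e)) = 00000101111111111100110111111111

(((a & ~d) | b) | (c & e))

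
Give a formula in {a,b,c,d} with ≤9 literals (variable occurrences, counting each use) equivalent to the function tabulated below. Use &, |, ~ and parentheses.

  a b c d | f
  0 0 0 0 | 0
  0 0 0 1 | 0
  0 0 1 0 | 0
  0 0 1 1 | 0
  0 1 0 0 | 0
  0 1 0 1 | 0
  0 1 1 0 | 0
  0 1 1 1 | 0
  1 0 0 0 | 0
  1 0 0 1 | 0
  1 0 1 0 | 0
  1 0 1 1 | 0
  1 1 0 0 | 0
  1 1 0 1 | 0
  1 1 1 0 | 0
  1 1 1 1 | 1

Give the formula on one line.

  (c & a) = 0000000000110011
  (d & (c & a)) = 0000000000010001
  ~a = 1111111100000000
  (d | ~a) = 1111111101010101
  ~b = 1111000011110000
  ((d | ~a) & ~b) = 1111000001010000
  (((d | ~a) & ~b) | a) = 1111000011111111
  (b & d) = 0000010100000101
  ((((d | ~a) & ~b) | a) & (b & d)) = 0000000000000101
  ((d & (c & a)) & ((((d | ~a) & ~b) | a) & (b & d))) = 0000000000000001

((d & (c & a)) & ((((d | ~a) & ~b) | a) & (b & d)))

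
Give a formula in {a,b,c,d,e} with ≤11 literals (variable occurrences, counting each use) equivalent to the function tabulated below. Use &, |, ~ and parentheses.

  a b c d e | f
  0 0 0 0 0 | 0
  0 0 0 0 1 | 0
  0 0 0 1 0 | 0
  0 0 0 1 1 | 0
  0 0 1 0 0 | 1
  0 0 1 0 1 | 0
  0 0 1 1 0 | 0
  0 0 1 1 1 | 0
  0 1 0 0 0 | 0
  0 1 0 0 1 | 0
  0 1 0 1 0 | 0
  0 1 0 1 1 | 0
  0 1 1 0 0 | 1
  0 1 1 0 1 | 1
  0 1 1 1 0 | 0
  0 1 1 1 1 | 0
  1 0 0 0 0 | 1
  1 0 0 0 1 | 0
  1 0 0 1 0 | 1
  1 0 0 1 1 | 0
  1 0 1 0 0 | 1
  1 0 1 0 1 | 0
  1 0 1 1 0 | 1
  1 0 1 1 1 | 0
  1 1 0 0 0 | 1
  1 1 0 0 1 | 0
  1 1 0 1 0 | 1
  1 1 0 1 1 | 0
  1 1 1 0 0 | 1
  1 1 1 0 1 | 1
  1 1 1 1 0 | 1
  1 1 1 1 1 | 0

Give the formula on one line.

  (a | c) = 00001111000011111111111111111111
  ~e = 10101010101010101010101010101010
  ~d = 11001100110011001100110011001100
  (a | ~d) = 11001100110011001111111111111111
  ~c = 11110000111100001111000011110000
  ((a | ~d) | ~c) = 11111100111111001111111111111111
  (~e & ((a | ~d) | ~c)) = 10101000101010001010101010101010
  ((a | c) & (~e & ((a | ~d) | ~c))) = 00001000000010001010101010101010
  (c & ~d) = 00001100000011000000110000001100
  (b & (c & ~d)) = 00000000000011000000000000001100
  (((a | c) & (~e & ((a | ~d) | ~c))) | (b & (c & ~d))) = 00001000000011001010101010101110

(((a | c) & (~e & ((a | ~d) | ~c))) | (b & (c & ~d)))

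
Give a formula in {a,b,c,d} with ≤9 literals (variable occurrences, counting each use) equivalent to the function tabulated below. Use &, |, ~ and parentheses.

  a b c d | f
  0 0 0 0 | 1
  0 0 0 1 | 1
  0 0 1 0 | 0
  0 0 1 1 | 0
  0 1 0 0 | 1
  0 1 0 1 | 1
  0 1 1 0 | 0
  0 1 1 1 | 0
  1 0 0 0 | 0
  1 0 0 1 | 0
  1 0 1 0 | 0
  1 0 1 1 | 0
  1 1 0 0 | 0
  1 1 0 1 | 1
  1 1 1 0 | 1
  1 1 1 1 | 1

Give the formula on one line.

(((~a & ~c) | (a & b)) & ((b & c) | (d | ~a)))

  ~a = 1111111100000000
  ~c = 1100110011001100
  (~a & ~c) = 1100110000000000
  (a & b) = 0000000000001111
  ((~a & ~c) | (a & b)) = 1100110000001111
  (b & c) = 0000001100000011
  (d | ~a) = 1111111101010101
  ((b & c) | (d | ~a)) = 1111111101010111
  (((~a & ~c) | (a & b)) & ((b & c) | (d | ~a))) = 1100110000000111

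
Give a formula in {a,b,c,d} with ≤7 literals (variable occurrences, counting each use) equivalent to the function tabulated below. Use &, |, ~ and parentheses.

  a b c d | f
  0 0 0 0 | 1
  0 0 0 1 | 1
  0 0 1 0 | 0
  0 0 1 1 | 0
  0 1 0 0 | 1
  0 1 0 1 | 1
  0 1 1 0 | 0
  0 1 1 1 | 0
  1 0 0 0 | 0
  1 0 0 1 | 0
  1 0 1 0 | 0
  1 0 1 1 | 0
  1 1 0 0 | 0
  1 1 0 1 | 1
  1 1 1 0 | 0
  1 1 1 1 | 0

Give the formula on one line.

(~c & ((~d & c) | (~a | (d & (a & b)))))

  ~c = 1100110011001100
  ~d = 1010101010101010
  (~d & c) = 0010001000100010
  ~a = 1111111100000000
  (a & b) = 0000000000001111
  (d & (a & b)) = 0000000000000101
  (~a | (d & (a & b))) = 1111111100000101
  ((~d & c) | (~a | (d & (a & b)))) = 1111111100100111
  (~c & ((~d & c) | (~a | (d & (a & b))))) = 1100110000000100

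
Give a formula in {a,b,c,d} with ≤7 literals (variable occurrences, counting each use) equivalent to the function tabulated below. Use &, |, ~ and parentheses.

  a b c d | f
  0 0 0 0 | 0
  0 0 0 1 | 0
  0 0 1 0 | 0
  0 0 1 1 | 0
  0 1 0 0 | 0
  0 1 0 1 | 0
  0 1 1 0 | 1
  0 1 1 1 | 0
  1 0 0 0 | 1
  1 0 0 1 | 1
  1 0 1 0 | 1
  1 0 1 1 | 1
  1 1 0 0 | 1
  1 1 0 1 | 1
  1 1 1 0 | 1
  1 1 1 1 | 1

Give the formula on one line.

(a | (b & ((d | c) & (~b | (b & ~d)))))

  (d | c) = 0111011101110111
  ~b = 1111000011110000
  ~d = 1010101010101010
  (b & ~d) = 0000101000001010
  (~b | (b & ~d)) = 1111101011111010
  ((d | c) & (~b | (b & ~d))) = 0111001001110010
  (b & ((d | c) & (~b | (b & ~d)))) = 0000001000000010
  (a | (b & ((d | c) & (~b | (b & ~d))))) = 0000001011111111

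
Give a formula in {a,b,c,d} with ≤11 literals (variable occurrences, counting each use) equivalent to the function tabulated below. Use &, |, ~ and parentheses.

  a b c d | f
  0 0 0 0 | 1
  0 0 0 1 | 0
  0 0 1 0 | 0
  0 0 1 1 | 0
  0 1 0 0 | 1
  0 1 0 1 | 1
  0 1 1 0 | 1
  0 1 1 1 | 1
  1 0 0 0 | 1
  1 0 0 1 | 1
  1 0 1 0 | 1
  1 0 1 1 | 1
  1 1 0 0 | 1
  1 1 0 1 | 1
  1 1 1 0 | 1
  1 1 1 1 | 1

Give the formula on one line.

  ~b = 1111000011110000
  ~c = 1100110011001100
  ~d = 1010101010101010
  (~c & ~d) = 1000100010001000
  ((~c & ~d) & ~b) = 1000000010000000
  (((~c & ~d) & ~b) | a) = 1000000011111111
  (~b & (((~c & ~d) & ~b) | a)) = 1000000011110000
  ~a = 1111111100000000
  (b & ~a) = 0000111100000000
  (a | (b & ~a)) = 0000111111111111
  ((~b & (((~c & ~d) & ~b) | a)) | (a | (b & ~a))) = 1000111111111111

((~b & (((~c & ~d) & ~b) | a)) | (a | (b & ~a)))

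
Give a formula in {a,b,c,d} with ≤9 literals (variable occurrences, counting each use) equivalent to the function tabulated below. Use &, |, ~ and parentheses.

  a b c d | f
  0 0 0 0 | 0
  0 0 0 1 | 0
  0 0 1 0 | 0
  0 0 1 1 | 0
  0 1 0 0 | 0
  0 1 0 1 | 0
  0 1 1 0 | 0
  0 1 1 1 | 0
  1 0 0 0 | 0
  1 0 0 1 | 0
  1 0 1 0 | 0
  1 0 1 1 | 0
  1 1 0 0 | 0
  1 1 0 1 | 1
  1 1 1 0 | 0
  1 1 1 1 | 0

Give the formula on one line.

  ~c = 1100110011001100
  (b & ~c) = 0000110000001100
  (~c & a) = 0000000011001100
  ~b = 1111000011110000
  (~b | d) = 1111010111110101
  ((~c & a) & (~b | d)) = 0000000011000100
  ((b & ~c) & ((~c & a) & (~b | d))) = 0000000000000100

((b & ~c) & ((~c & a) & (~b | d)))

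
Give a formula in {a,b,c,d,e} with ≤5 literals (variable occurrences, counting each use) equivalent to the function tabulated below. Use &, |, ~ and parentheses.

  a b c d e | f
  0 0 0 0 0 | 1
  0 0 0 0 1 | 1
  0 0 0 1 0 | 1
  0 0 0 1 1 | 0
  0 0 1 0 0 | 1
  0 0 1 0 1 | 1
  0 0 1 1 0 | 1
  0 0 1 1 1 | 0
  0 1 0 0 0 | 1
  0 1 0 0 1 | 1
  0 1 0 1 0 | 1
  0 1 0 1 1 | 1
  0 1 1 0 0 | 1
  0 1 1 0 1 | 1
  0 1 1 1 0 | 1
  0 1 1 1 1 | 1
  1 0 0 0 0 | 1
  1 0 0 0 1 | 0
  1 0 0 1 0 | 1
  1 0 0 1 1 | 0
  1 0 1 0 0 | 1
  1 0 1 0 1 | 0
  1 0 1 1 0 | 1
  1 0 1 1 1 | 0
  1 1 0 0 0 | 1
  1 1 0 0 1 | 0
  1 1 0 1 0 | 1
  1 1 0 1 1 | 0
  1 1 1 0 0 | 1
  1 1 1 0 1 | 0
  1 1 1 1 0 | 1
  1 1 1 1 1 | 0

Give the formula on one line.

  ~e = 10101010101010101010101010101010
  ~d = 11001100110011001100110011001100
  ~a = 11111111111111110000000000000000
  (~d & ~a) = 11001100110011000000000000000000
  (~e | (~d & ~a)) = 11101110111011101010101010101010
  (b & ~a) = 00000000111111110000000000000000
  ((~e | (~d & ~a)) | (b & ~a)) = 11101110111111111010101010101010

((~e | (~d & ~a)) | (b & ~a))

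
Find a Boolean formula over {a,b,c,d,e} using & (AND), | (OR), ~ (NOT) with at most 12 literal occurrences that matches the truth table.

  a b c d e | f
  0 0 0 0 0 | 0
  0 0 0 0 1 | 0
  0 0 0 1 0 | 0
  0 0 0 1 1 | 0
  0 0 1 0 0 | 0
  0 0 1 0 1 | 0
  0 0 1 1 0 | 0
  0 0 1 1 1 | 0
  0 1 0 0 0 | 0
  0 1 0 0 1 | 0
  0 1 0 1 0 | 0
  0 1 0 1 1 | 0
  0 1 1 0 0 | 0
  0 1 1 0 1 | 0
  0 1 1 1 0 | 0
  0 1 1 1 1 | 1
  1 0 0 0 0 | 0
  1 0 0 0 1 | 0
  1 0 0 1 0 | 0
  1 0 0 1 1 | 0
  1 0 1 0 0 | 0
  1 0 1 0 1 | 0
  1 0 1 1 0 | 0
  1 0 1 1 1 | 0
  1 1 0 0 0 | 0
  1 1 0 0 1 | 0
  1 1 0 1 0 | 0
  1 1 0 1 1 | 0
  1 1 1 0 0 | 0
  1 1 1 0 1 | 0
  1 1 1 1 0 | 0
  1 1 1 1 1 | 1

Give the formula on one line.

  ~d = 11001100110011001100110011001100
  (e | ~d) = 11011101110111011101110111011101
  ~a = 11111111111111110000000000000000
  ((e | ~d) | ~a) = 11111111111111111101110111011101
  (d & ((e | ~d) | ~a)) = 00110011001100110001000100010001
  (b & c) = 00000000000011110000000000001111
  ((d & ((e | ~d) | ~a)) & (b & c)) = 00000000000000110000000000000001
  (d & c) = 00000011000000110000001100000011
  (e & (d & c)) = 00000001000000010000000100000001
  (((d & ((e | ~d) | ~a)) & (b & c)) & (e & (d & c))) = 00000000000000010000000000000001

(((d & ((e | ~d) | ~a)) & (b & c)) & (e & (d & c)))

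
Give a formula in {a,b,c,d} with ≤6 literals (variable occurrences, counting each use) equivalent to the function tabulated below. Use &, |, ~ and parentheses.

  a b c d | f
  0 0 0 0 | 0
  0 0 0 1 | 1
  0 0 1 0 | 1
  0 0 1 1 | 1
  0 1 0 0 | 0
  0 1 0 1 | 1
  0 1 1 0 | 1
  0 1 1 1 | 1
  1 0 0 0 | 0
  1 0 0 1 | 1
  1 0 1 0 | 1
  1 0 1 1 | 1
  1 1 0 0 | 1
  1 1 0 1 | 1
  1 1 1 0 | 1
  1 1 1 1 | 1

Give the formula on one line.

((d | c) | ((a | d) & (d | b)))

  (d | c) = 0111011101110111
  (a | d) = 0101010111111111
  (d | b) = 0101111101011111
  ((a | d) & (d | b)) = 0101010101011111
  ((d | c) | ((a | d) & (d | b))) = 0111011101111111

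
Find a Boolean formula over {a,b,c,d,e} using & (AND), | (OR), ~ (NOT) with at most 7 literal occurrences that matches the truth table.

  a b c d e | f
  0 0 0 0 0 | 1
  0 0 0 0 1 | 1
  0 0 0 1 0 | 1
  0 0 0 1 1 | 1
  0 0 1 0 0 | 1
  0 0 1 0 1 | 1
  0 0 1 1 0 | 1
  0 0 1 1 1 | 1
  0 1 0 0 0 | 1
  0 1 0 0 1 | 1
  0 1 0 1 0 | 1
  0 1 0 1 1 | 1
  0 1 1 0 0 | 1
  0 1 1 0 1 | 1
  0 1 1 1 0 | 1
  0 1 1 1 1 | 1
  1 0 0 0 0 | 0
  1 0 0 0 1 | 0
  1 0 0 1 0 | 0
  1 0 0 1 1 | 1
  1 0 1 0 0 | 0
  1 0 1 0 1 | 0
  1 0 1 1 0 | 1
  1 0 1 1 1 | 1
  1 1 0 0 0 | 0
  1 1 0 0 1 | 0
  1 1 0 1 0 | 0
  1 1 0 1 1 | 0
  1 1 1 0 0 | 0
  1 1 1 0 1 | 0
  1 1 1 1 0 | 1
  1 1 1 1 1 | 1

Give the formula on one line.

(((d & c) | ((~b & e) & d)) | ~a)

  (d & c) = 00000011000000110000001100000011
  ~b = 11111111000000001111111100000000
  (~b & e) = 01010101000000000101010100000000
  ((~b & e) & d) = 00010001000000000001000100000000
  ((d & c) | ((~b & e) & d)) = 00010011000000110001001100000011
  ~a = 11111111111111110000000000000000
  (((d & c) | ((~b & e) & d)) | ~a) = 11111111111111110001001100000011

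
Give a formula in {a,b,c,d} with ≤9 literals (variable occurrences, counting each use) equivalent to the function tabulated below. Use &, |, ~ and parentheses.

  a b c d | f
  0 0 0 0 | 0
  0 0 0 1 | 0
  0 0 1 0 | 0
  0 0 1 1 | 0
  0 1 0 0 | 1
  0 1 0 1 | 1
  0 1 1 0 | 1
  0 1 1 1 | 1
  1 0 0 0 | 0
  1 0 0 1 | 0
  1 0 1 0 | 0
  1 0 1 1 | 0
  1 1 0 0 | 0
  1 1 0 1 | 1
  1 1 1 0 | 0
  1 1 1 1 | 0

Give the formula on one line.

((b & (~b | (b & ~a))) | (((c & a) | b) & (d & ~c)))

  ~b = 1111000011110000
  ~a = 1111111100000000
  (b & ~a) = 0000111100000000
  (~b | (b & ~a)) = 1111111111110000
  (b & (~b | (b & ~a))) = 0000111100000000
  (c & a) = 0000000000110011
  ((c & a) | b) = 0000111100111111
  ~c = 1100110011001100
  (d & ~c) = 0100010001000100
  (((c & a) | b) & (d & ~c)) = 0000010000000100
  ((b & (~b | (b & ~a))) | (((c & a) | b) & (d & ~c))) = 0000111100000100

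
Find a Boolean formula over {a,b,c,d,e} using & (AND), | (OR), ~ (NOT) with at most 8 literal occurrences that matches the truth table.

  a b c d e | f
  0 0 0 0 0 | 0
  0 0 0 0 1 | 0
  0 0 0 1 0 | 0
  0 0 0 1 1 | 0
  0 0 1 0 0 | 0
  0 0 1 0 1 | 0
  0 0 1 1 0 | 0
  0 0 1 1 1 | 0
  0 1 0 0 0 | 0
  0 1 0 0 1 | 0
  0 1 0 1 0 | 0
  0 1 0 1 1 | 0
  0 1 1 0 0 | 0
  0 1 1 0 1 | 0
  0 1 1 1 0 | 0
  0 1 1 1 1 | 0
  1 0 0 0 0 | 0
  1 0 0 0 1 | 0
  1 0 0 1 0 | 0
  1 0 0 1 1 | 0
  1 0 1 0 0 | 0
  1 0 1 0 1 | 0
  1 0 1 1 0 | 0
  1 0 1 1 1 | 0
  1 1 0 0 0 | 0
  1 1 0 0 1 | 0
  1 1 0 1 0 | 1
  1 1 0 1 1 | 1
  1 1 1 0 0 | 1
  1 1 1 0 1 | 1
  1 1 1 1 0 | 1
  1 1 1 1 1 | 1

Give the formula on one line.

(((a & c) | ((d | ~a) & ~c)) & (a & b))

  (a & c) = 00000000000000000000111100001111
  ~a = 11111111111111110000000000000000
  (d | ~a) = 11111111111111110011001100110011
  ~c = 11110000111100001111000011110000
  ((d | ~a) & ~c) = 11110000111100000011000000110000
  ((a & c) | ((d | ~a) & ~c)) = 11110000111100000011111100111111
  (a & b) = 00000000000000000000000011111111
  (((a & c) | ((d | ~a) & ~c)) & (a & b)) = 00000000000000000000000000111111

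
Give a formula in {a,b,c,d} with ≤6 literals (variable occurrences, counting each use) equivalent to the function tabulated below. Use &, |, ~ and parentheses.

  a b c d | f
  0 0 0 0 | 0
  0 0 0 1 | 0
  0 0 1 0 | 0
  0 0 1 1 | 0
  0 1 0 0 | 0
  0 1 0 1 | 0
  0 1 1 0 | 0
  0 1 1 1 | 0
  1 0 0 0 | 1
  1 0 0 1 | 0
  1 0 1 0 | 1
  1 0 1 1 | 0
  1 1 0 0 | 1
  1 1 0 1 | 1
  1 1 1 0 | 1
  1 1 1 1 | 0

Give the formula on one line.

  ~d = 1010101010101010
  (b | ~d) = 1010111110101111
  ~c = 1100110011001100
  (~c | ~d) = 1110111011101110
  (a & (~c | ~d)) = 0000000011101110
  ((b | ~d) & (a & (~c | ~d))) = 0000000010101110

((b | ~d) & (a & (~c | ~d)))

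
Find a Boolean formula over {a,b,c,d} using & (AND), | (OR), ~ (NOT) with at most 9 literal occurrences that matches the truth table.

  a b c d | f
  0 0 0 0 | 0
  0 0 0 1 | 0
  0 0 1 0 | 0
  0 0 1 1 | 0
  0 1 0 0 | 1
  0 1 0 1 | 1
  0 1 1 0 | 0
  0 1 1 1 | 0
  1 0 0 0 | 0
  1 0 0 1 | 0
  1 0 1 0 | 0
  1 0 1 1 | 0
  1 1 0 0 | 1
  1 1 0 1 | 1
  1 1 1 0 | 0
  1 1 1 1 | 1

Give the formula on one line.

  (c | b) = 0011111100111111
  ~c = 1100110011001100
  (d & a) = 0000000001010101
  (~c | (d & a)) = 1100110011011101
  ((c | b) & (~c | (d & a))) = 0000110000011101
  (((c | b) & (~c | (d & a))) & b) = 0000110000001101

(((c | b) & (~c | (d & a))) & b)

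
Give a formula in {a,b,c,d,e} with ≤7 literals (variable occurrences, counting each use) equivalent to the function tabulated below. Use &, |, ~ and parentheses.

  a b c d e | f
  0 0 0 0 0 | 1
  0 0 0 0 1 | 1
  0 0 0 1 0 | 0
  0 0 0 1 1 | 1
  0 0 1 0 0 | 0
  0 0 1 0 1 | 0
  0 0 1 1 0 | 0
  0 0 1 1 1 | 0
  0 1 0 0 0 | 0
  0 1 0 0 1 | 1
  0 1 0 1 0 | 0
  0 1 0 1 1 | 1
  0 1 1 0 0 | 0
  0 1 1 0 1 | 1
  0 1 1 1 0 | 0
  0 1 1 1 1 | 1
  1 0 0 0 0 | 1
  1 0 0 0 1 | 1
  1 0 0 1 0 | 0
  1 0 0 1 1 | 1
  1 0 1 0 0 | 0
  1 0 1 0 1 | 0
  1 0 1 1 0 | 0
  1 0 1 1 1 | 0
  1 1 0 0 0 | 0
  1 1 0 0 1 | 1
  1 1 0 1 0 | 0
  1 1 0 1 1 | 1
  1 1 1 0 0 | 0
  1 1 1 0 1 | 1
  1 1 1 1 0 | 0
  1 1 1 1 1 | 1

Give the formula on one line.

((~c | b) & (e | ((~b | d) & ~d)))

  ~c = 11110000111100001111000011110000
  (~c | b) = 11110000111111111111000011111111
  ~b = 11111111000000001111111100000000
  (~b | d) = 11111111001100111111111100110011
  ~d = 11001100110011001100110011001100
  ((~b | d) & ~d) = 11001100000000001100110000000000
  (e | ((~b | d) & ~d)) = 11011101010101011101110101010101
  ((~c | b) & (e | ((~b | d) & ~d))) = 11010000010101011101000001010101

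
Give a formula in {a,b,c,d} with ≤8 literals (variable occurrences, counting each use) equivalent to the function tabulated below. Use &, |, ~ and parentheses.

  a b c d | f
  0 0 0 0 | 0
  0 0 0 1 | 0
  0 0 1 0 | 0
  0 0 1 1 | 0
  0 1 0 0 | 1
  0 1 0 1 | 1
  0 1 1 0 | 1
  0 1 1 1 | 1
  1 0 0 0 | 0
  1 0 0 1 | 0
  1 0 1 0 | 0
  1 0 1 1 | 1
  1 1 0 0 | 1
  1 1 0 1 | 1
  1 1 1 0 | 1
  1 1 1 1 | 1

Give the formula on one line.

((((c & d) | (b & d)) | b) & (a | (b | ~c)))

  (c & d) = 0001000100010001
  (b & d) = 0000010100000101
  ((c & d) | (b & d)) = 0001010100010101
  (((c & d) | (b & d)) | b) = 0001111100011111
  ~c = 1100110011001100
  (b | ~c) = 1100111111001111
  (a | (b | ~c)) = 1100111111111111
  ((((c & d) | (b & d)) | b) & (a | (b | ~c))) = 0000111100011111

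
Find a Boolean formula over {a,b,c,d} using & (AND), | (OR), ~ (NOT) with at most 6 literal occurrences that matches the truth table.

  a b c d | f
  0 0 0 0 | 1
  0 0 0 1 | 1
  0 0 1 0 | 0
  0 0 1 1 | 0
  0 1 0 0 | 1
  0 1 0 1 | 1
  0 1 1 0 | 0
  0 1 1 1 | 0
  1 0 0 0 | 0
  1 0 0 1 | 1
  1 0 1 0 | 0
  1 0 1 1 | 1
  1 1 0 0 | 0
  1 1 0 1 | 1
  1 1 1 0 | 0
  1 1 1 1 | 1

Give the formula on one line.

((~c | a) & (d | ~a))

  ~c = 1100110011001100
  (~c | a) = 1100110011111111
  ~a = 1111111100000000
  (d | ~a) = 1111111101010101
  ((~c | a) & (d | ~a)) = 1100110001010101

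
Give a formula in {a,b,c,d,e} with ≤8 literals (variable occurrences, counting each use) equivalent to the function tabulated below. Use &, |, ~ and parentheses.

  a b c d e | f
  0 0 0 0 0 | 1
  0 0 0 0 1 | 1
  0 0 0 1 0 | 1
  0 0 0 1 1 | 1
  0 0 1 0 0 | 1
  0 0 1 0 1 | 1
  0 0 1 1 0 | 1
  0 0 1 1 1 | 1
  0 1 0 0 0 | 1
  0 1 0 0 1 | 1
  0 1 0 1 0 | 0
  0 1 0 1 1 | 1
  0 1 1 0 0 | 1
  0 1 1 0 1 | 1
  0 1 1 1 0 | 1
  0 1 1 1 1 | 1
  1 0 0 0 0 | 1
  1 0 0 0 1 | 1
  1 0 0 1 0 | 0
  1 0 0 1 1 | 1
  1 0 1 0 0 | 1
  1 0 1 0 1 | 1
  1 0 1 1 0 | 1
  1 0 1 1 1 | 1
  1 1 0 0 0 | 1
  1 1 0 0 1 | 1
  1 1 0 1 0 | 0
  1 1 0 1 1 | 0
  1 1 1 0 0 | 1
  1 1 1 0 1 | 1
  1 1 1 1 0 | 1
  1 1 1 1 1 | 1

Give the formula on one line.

(((e & ~a) | ((~b | c) & ((c | e) | ~a))) | ~d)

  ~a = 11111111111111110000000000000000
  (e & ~a) = 01010101010101010000000000000000
  ~b = 11111111000000001111111100000000
  (~b | c) = 11111111000011111111111100001111
  (c | e) = 01011111010111110101111101011111
  ((c | e) | ~a) = 11111111111111110101111101011111
  ((~b | c) & ((c | e) | ~a)) = 11111111000011110101111100001111
  ((e & ~a) | ((~b | c) & ((c | e) | ~a))) = 11111111010111110101111100001111
  ~d = 11001100110011001100110011001100
  (((e & ~a) | ((~b | c) & ((c | e) | ~a))) | ~d) = 11111111110111111101111111001111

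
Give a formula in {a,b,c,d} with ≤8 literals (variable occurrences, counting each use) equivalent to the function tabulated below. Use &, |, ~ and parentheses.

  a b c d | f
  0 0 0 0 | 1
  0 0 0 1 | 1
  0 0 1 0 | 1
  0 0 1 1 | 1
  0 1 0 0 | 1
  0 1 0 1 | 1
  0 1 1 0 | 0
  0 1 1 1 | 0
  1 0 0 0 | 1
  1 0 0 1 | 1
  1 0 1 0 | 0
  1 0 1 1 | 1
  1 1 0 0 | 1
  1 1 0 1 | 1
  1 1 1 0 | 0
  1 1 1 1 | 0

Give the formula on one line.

  ~b = 1111000011110000
  ~a = 1111111100000000
  (~a & c) = 0011001100000000
  (~b | (~a & c)) = 1111001111110000
  (d & (~b | (~a & c))) = 0101000101010000
  (~b & (d & (~b | (~a & c)))) = 0101000001010000
  ~c = 1100110011001100
  (~a & ~b) = 1111000000000000
  (~c | (~a & ~b)) = 1111110011001100
  ((~b & (d & (~b | (~a & c)))) | (~c | (~a & ~b))) = 1111110011011100

((~b & (d & (~b | (~a & c)))) | (~c | (~a & ~b)))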